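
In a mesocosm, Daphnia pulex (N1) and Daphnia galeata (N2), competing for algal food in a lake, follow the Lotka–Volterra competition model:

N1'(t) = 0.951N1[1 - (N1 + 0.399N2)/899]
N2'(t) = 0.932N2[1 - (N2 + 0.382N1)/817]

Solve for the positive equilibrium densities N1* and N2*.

Setting both brackets to zero gives the nullclines N1 + 0.399N2 = 899 and 0.382N1 + N2 = 817.
Substituting N2 = 817 - 0.382N1 into the first: N1(1 - 0.399·0.382) = 899 - 0.399·817.
So N1* = 573/0.848 = 676, and then N2* = 817 - 0.382·676 = 559.

N1* ≈ 676, N2* ≈ 559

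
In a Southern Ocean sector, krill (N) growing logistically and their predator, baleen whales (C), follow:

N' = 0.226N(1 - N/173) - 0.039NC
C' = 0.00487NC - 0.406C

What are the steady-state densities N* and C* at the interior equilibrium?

From dC/dt = 0 with C > 0: 0.00487N* = 0.406, so N* = 83.4.
Substitute into dN/dt = 0: 0.226(1 - 83.4/173) = 0.039C*.
The bracket is 0.518, giving C* = 0.117/0.039 = 3.

N* ≈ 83.4, C* ≈ 3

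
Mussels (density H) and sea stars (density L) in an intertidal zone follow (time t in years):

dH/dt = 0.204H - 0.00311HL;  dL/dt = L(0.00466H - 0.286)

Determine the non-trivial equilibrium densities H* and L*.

Set dL/dt = 0 with L > 0: 0.00466H - 0.286 = 0, so H* = 0.286/0.00466 = 61.4.
Set dH/dt = 0 with H > 0: 0.204 - 0.00311L = 0, so L* = 0.204/0.00311 = 65.6.

H* ≈ 61.4, L* ≈ 65.6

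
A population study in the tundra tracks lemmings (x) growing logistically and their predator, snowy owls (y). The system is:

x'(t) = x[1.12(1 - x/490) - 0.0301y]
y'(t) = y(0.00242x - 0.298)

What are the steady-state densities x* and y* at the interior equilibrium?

From dy/dt = 0 with y > 0: 0.00242x* = 0.298, so x* = 123.
Substitute into dx/dt = 0: 1.12(1 - 123/490) = 0.0301y*.
The bracket is 0.749, giving y* = 0.839/0.0301 = 27.9.

x* ≈ 123, y* ≈ 27.9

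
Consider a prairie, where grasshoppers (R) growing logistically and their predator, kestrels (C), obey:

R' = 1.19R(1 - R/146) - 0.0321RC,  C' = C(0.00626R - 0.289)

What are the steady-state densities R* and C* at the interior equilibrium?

From dC/dt = 0 with C > 0: 0.00626R* = 0.289, so R* = 46.2.
Substitute into dR/dt = 0: 1.19(1 - 46.2/146) = 0.0321C*.
The bracket is 0.684, giving C* = 0.814/0.0321 = 25.3.

R* ≈ 46.2, C* ≈ 25.3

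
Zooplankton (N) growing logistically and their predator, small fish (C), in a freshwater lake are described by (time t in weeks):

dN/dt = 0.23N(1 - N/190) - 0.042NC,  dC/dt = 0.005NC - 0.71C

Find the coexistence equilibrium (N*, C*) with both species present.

N* ≈ 142, C* ≈ 1.38

From dC/dt = 0 with C > 0: 0.005N* = 0.71, so N* = 142.
Substitute into dN/dt = 0: 0.23(1 - 142/190) = 0.042C*.
The bracket is 0.253, giving C* = 0.0581/0.042 = 1.38.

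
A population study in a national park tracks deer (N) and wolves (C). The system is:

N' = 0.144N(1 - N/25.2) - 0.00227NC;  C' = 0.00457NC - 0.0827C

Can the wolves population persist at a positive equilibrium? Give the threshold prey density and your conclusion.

The predator equation gives dC/dt > 0 only when N > 0.0827/0.00457 = 18.1.
Without the predator, N → K = 25.2. Since 25.2 > 18.1, the predator can invade and persist.

Threshold N = 18.1; K > 18.1, so yes, the predator persists.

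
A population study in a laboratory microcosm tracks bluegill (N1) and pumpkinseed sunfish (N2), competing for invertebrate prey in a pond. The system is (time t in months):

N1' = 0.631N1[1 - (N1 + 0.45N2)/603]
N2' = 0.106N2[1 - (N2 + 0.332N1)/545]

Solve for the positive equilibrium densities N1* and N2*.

Setting both brackets to zero gives the nullclines N1 + 0.45N2 = 603 and 0.332N1 + N2 = 545.
Substituting N2 = 545 - 0.332N1 into the first: N1(1 - 0.45·0.332) = 603 - 0.45·545.
So N1* = 358/0.851 = 421, and then N2* = 545 - 0.332·421 = 405.

N1* ≈ 421, N2* ≈ 405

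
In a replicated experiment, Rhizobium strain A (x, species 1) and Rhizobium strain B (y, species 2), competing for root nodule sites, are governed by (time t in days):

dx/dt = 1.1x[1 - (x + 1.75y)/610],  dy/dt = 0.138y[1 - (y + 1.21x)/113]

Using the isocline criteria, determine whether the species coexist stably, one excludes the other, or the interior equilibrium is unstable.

species 1 excludes species 2

Compare the nullcline intercepts: K1/α12 = 610/1.75 = 349 > K2 = 113; K2/α21 = 113/1.21 = 93.4 < K1 = 610.
Since the inequalities point opposite ways, species 1 can invade but species 2 cannot.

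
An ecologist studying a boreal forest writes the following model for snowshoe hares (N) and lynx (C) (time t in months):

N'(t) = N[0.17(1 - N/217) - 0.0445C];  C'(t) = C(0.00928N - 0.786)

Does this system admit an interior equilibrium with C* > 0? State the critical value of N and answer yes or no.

Threshold N = 84.7; K > 84.7, so yes, the predator persists.

The predator equation gives dC/dt > 0 only when N > 0.786/0.00928 = 84.7.
Without the predator, N → K = 217. Since 217 > 84.7, the predator can invade and persist.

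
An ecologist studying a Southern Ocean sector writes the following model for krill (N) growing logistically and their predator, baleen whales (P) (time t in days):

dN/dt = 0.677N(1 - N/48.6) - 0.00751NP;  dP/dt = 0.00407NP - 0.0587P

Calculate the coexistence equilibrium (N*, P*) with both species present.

N* ≈ 14.4, P* ≈ 63.4

From dP/dt = 0 with P > 0: 0.00407N* = 0.0587, so N* = 14.4.
Substitute into dN/dt = 0: 0.677(1 - 14.4/48.6) = 0.00751P*.
The bracket is 0.703, giving P* = 0.476/0.00751 = 63.4.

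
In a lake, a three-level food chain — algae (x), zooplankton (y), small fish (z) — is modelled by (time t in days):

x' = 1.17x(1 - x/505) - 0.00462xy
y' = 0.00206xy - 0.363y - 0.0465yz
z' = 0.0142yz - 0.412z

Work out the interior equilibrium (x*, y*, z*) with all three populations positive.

x* ≈ 447, y* ≈ 29, z* ≈ 12

From dz/dt = 0: 0.0142y* = 0.412, so y* = 29.
From dx/dt = 0: 1.17(1 - x*/505) = 0.00462·29, giving x* = 505·(1 - 0.115) = 447.
From dy/dt = 0: 0.00206·447 - 0.363 = 0.0465z*, so z* = 0.558/0.0465 = 12.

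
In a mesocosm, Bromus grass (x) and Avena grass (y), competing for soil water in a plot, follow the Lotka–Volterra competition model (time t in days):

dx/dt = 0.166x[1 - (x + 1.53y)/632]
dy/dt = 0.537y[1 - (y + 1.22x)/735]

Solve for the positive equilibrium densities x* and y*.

Setting both brackets to zero gives the nullclines x + 1.53y = 632 and 1.22x + y = 735.
Substituting y = 735 - 1.22x into the first: x(1 - 1.53·1.22) = 632 - 1.53·735.
So x* = -493/-0.867 = 568, and then y* = 735 - 1.22·568 = 41.6.

x* ≈ 568, y* ≈ 41.6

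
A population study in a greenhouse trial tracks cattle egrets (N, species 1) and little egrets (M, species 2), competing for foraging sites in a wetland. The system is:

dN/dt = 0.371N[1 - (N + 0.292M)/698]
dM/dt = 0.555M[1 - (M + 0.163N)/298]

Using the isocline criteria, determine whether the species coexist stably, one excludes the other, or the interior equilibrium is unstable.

stable coexistence

Compare the nullcline intercepts: K1/α12 = 698/0.292 = 2390 > K2 = 298; K2/α21 = 298/0.163 = 1830 > K1 = 698.
Since both inequalities hold, each species can invade when rare, so the interior equilibrium is stable.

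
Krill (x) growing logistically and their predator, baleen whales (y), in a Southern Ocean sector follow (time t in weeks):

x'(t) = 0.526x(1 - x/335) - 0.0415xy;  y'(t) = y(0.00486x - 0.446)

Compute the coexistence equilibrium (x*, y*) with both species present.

From dy/dt = 0 with y > 0: 0.00486x* = 0.446, so x* = 91.8.
Substitute into dx/dt = 0: 0.526(1 - 91.8/335) = 0.0415y*.
The bracket is 0.726, giving y* = 0.382/0.0415 = 9.2.

x* ≈ 91.8, y* ≈ 9.2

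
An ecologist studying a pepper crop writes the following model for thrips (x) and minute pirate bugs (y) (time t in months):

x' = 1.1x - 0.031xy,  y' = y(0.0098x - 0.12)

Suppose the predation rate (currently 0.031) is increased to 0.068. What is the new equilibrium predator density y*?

At the interior fixed point, setting dx/dt = 0 with x > 0 fixes y* = (prey growth rate)/(xy coefficient) — independent of the other coefficients.
With the change, y* = 1.1/0.068 = 16.2; it falls from 35.5.

y* ≈ 16.2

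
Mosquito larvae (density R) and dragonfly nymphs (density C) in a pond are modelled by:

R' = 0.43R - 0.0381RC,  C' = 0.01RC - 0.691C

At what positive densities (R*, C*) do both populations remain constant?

Set dC/dt = 0 with C > 0: 0.01R - 0.691 = 0, so R* = 0.691/0.01 = 69.1.
Set dR/dt = 0 with R > 0: 0.43 - 0.0381C = 0, so C* = 0.43/0.0381 = 11.3.

R* ≈ 69.1, C* ≈ 11.3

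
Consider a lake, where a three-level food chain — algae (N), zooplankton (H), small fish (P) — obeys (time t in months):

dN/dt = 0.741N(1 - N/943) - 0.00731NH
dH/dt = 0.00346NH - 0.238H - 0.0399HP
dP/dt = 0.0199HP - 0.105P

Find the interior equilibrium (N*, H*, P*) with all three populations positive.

N* ≈ 894, H* ≈ 5.28, P* ≈ 71.6

From dP/dt = 0: 0.0199H* = 0.105, so H* = 5.28.
From dN/dt = 0: 0.741(1 - N*/943) = 0.00731·5.28, giving N* = 943·(1 - 0.0521) = 894.
From dH/dt = 0: 0.00346·894 - 0.238 = 0.0399P*, so P* = 2.85/0.0399 = 71.6.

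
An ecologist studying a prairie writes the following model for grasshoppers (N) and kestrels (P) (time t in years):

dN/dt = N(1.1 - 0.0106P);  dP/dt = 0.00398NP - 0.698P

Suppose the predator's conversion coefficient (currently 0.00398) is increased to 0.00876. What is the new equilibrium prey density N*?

At the interior fixed point, setting dP/dt = 0 with P > 0 fixes N* = (predator death rate)/(NP coefficient) — independent of the other coefficients.
With the change, N* = 0.698/0.00876 = 79.7; it falls from 175.

N* ≈ 79.7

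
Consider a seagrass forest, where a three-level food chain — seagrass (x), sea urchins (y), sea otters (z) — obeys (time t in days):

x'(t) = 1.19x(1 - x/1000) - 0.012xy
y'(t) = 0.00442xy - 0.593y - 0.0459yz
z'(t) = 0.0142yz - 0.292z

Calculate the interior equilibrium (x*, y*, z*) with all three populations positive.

x* ≈ 793, y* ≈ 20.6, z* ≈ 63.4

From dz/dt = 0: 0.0142y* = 0.292, so y* = 20.6.
From dx/dt = 0: 1.19(1 - x*/1000) = 0.012·20.6, giving x* = 1000·(1 - 0.207) = 793.
From dy/dt = 0: 0.00442·793 - 0.593 = 0.0459z*, so z* = 2.91/0.0459 = 63.4.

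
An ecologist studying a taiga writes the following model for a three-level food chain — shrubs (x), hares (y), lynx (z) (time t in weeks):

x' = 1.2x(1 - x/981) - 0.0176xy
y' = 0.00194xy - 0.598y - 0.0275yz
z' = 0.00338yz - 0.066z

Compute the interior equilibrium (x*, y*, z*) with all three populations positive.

x* ≈ 700, y* ≈ 19.5, z* ≈ 27.6

From dz/dt = 0: 0.00338y* = 0.066, so y* = 19.5.
From dx/dt = 0: 1.2(1 - x*/981) = 0.0176·19.5, giving x* = 981·(1 - 0.286) = 700.
From dy/dt = 0: 0.00194·700 - 0.598 = 0.0275z*, so z* = 0.76/0.0275 = 27.6.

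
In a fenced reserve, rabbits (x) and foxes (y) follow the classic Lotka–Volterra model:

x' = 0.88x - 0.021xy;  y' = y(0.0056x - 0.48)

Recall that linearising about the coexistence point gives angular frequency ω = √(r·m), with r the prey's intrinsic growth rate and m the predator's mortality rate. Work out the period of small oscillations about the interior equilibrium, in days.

T ≈ 9.67 days

Here r = 0.88 and m = 0.48, so r·m = 0.422.
ω = √0.422 = 0.65 per day, hence T = 2π/ω ≈ 9.67 days.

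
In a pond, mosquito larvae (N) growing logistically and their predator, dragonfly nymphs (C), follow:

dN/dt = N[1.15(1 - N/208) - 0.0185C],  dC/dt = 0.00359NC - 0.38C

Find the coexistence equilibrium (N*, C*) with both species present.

N* ≈ 106, C* ≈ 30.5

From dC/dt = 0 with C > 0: 0.00359N* = 0.38, so N* = 106.
Substitute into dN/dt = 0: 1.15(1 - 106/208) = 0.0185C*.
The bracket is 0.491, giving C* = 0.565/0.0185 = 30.5.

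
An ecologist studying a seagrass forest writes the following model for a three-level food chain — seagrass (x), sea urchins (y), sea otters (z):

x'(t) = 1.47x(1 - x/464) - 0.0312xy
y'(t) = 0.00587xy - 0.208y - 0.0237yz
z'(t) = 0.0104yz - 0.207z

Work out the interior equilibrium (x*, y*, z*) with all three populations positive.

x* ≈ 268, y* ≈ 19.9, z* ≈ 57.6

From dz/dt = 0: 0.0104y* = 0.207, so y* = 19.9.
From dx/dt = 0: 1.47(1 - x*/464) = 0.0312·19.9, giving x* = 464·(1 - 0.422) = 268.
From dy/dt = 0: 0.00587·268 - 0.208 = 0.0237z*, so z* = 1.37/0.0237 = 57.6.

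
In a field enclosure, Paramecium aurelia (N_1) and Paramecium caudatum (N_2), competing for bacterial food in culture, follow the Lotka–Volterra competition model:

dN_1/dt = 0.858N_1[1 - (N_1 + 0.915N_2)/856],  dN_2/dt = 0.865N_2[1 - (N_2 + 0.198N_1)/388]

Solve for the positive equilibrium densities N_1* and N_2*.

N_1* ≈ 612, N_2* ≈ 267

Setting both brackets to zero gives the nullclines N_1 + 0.915N_2 = 856 and 0.198N_1 + N_2 = 388.
Substituting N_2 = 388 - 0.198N_1 into the first: N_1(1 - 0.915·0.198) = 856 - 0.915·388.
So N_1* = 501/0.819 = 612, and then N_2* = 388 - 0.198·612 = 267.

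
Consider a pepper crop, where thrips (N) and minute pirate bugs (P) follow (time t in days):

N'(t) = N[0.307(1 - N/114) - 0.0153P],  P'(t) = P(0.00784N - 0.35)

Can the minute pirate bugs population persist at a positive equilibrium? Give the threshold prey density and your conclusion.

The predator equation gives dP/dt > 0 only when N > 0.35/0.00784 = 44.6.
Without the predator, N → K = 114. Since 114 > 44.6, the predator can invade and persist.

Threshold N = 44.6; K > 44.6, so yes, the predator persists.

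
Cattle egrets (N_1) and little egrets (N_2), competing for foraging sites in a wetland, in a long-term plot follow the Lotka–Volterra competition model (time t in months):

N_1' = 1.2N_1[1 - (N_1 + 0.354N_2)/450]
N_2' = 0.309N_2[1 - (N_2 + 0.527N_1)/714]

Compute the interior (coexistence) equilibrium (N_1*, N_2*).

N_1* ≈ 242, N_2* ≈ 586

Setting both brackets to zero gives the nullclines N_1 + 0.354N_2 = 450 and 0.527N_1 + N_2 = 714.
Substituting N_2 = 714 - 0.527N_1 into the first: N_1(1 - 0.354·0.527) = 450 - 0.354·714.
So N_1* = 197/0.813 = 242, and then N_2* = 714 - 0.527·242 = 586.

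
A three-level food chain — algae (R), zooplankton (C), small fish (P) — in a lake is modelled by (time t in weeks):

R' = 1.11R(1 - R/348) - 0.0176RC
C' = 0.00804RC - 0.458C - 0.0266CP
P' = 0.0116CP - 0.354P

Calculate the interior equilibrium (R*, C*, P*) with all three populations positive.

R* ≈ 180, C* ≈ 30.5, P* ≈ 37.1

From dP/dt = 0: 0.0116C* = 0.354, so C* = 30.5.
From dR/dt = 0: 1.11(1 - R*/348) = 0.0176·30.5, giving R* = 348·(1 - 0.484) = 180.
From dC/dt = 0: 0.00804·180 - 0.458 = 0.0266P*, so P* = 0.986/0.0266 = 37.1.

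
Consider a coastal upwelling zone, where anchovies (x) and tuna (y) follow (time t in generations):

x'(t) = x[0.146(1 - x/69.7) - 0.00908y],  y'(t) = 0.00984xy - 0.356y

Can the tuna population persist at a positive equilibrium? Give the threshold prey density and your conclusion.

Threshold x = 36.2; K > 36.2, so yes, the predator persists.

The predator equation gives dy/dt > 0 only when x > 0.356/0.00984 = 36.2.
Without the predator, x → K = 69.7. Since 69.7 > 36.2, the predator can invade and persist.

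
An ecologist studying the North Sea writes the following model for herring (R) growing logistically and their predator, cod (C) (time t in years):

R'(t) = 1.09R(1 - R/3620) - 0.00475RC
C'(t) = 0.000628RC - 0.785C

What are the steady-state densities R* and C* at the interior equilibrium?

R* ≈ 1250, C* ≈ 150

From dC/dt = 0 with C > 0: 0.000628R* = 0.785, so R* = 1250.
Substitute into dR/dt = 0: 1.09(1 - 1250/3620) = 0.00475C*.
The bracket is 0.655, giving C* = 0.714/0.00475 = 150.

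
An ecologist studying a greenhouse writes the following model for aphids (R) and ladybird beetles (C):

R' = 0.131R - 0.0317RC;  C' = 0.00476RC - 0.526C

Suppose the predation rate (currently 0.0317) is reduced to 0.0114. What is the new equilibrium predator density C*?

At the interior fixed point, setting dR/dt = 0 with R > 0 fixes C* = (prey growth rate)/(RC coefficient) — independent of the other coefficients.
With the change, C* = 0.131/0.0114 = 11.5; it rises from 4.13.

C* ≈ 11.5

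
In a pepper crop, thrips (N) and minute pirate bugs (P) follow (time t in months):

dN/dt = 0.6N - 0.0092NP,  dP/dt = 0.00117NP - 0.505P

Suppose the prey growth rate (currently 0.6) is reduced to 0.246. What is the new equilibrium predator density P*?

P* ≈ 26.7

At the interior fixed point, setting dN/dt = 0 with N > 0 fixes P* = (prey growth rate)/(NP coefficient) — independent of the other coefficients.
With the change, P* = 0.246/0.0092 = 26.7; it falls from 65.2.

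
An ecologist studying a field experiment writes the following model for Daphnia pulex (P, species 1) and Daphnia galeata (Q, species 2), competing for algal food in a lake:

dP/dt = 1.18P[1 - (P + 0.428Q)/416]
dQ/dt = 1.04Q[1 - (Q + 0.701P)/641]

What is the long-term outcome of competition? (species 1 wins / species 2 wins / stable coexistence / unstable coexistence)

stable coexistence

Compare the nullcline intercepts: K1/α12 = 416/0.428 = 972 > K2 = 641; K2/α21 = 641/0.701 = 914 > K1 = 416.
Since both inequalities hold, each species can invade when rare, so the interior equilibrium is stable.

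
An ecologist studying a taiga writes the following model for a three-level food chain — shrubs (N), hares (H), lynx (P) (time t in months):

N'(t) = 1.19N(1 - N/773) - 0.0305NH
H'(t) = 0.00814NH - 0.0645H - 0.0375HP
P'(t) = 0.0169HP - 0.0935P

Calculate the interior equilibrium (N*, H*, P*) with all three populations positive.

N* ≈ 663, H* ≈ 5.53, P* ≈ 142

From dP/dt = 0: 0.0169H* = 0.0935, so H* = 5.53.
From dN/dt = 0: 1.19(1 - N*/773) = 0.0305·5.53, giving N* = 773·(1 - 0.142) = 663.
From dH/dt = 0: 0.00814·663 - 0.0645 = 0.0375P*, so P* = 5.34/0.0375 = 142.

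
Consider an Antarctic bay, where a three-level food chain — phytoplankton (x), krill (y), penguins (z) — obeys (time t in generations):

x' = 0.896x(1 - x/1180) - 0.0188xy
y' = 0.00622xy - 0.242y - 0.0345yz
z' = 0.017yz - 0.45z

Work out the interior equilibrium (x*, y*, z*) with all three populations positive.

From dz/dt = 0: 0.017y* = 0.45, so y* = 26.5.
From dx/dt = 0: 0.896(1 - x*/1180) = 0.0188·26.5, giving x* = 1180·(1 - 0.555) = 525.
From dy/dt = 0: 0.00622·525 - 0.242 = 0.0345z*, so z* = 3.02/0.0345 = 87.6.

x* ≈ 525, y* ≈ 26.5, z* ≈ 87.6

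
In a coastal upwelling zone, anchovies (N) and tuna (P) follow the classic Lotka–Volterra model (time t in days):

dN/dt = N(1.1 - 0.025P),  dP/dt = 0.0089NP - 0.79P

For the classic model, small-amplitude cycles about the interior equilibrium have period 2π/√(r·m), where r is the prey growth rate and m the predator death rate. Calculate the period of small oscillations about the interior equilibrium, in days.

Here r = 1.1 and m = 0.79, so r·m = 0.869.
ω = √0.869 = 0.932 per day, hence T = 2π/ω ≈ 6.74 days.

T ≈ 6.74 days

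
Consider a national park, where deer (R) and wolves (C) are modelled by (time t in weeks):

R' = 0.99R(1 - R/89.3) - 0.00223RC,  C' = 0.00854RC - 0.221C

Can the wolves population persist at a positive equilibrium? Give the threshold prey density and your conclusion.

The predator equation gives dC/dt > 0 only when R > 0.221/0.00854 = 25.9.
Without the predator, R → K = 89.3. Since 89.3 > 25.9, the predator can invade and persist.

Threshold R = 25.9; K > 25.9, so yes, the predator persists.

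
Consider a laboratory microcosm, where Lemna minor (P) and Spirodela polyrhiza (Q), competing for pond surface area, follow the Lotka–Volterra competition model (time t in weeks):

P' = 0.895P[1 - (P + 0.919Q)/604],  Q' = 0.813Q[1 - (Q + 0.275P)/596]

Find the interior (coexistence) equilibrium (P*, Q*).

P* ≈ 75.3, Q* ≈ 575

Setting both brackets to zero gives the nullclines P + 0.919Q = 604 and 0.275P + Q = 596.
Substituting Q = 596 - 0.275P into the first: P(1 - 0.919·0.275) = 604 - 0.919·596.
So P* = 56.3/0.747 = 75.3, and then Q* = 596 - 0.275·75.3 = 575.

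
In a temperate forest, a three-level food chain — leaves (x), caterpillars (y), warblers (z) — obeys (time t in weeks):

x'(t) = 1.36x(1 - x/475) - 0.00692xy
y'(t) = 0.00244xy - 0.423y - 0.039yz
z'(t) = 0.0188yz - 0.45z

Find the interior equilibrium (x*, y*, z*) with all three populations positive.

x* ≈ 417, y* ≈ 23.9, z* ≈ 15.3

From dz/dt = 0: 0.0188y* = 0.45, so y* = 23.9.
From dx/dt = 0: 1.36(1 - x*/475) = 0.00692·23.9, giving x* = 475·(1 - 0.122) = 417.
From dy/dt = 0: 0.00244·417 - 0.423 = 0.039z*, so z* = 0.595/0.039 = 15.3.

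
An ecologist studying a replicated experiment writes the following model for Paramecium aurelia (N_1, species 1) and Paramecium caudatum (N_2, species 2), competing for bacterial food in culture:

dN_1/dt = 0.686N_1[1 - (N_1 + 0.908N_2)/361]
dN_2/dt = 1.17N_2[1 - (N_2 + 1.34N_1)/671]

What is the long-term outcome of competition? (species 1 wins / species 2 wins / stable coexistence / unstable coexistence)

species 2 excludes species 1

Compare the nullcline intercepts: K1/α12 = 361/0.908 = 398 < K2 = 671; K2/α21 = 671/1.34 = 501 > K1 = 361.
Since the inequalities point opposite ways, species 2 can invade but species 1 cannot.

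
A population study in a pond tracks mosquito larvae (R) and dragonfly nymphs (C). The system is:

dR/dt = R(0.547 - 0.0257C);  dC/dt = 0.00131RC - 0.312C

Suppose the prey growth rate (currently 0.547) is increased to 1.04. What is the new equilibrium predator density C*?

At the interior fixed point, setting dR/dt = 0 with R > 0 fixes C* = (prey growth rate)/(RC coefficient) — independent of the other coefficients.
With the change, C* = 1.04/0.0257 = 40.5; it rises from 21.3.

C* ≈ 40.5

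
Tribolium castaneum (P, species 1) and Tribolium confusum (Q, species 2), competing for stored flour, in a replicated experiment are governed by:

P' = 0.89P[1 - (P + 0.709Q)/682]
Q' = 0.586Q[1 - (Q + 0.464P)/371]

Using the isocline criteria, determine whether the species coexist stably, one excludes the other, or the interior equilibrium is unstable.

stable coexistence

Compare the nullcline intercepts: K1/α12 = 682/0.709 = 962 > K2 = 371; K2/α21 = 371/0.464 = 800 > K1 = 682.
Since both inequalities hold, each species can invade when rare, so the interior equilibrium is stable.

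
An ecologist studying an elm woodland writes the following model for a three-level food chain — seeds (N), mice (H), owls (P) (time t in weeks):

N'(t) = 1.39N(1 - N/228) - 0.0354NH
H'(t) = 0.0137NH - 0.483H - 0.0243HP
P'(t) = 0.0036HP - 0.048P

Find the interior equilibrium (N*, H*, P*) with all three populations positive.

N* ≈ 151, H* ≈ 13.3, P* ≈ 65

From dP/dt = 0: 0.0036H* = 0.048, so H* = 13.3.
From dN/dt = 0: 1.39(1 - N*/228) = 0.0354·13.3, giving N* = 228·(1 - 0.34) = 151.
From dH/dt = 0: 0.0137·151 - 0.483 = 0.0243P*, so P* = 1.58/0.0243 = 65.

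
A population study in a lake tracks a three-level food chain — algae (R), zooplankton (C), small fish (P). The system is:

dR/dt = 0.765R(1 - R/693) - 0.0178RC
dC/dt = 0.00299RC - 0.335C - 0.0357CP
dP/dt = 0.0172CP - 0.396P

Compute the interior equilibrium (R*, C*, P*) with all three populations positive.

From dP/dt = 0: 0.0172C* = 0.396, so C* = 23.
From dR/dt = 0: 0.765(1 - R*/693) = 0.0178·23, giving R* = 693·(1 - 0.536) = 322.
From dC/dt = 0: 0.00299·322 - 0.335 = 0.0357P*, so P* = 0.627/0.0357 = 17.6.

R* ≈ 322, C* ≈ 23, P* ≈ 17.6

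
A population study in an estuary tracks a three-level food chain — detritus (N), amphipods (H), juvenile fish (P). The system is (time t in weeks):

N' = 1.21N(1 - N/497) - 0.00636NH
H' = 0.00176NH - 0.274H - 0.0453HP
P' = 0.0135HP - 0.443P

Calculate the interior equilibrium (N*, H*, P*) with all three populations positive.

N* ≈ 411, H* ≈ 32.8, P* ≈ 9.93

From dP/dt = 0: 0.0135H* = 0.443, so H* = 32.8.
From dN/dt = 0: 1.21(1 - N*/497) = 0.00636·32.8, giving N* = 497·(1 - 0.172) = 411.
From dH/dt = 0: 0.00176·411 - 0.274 = 0.0453P*, so P* = 0.45/0.0453 = 9.93.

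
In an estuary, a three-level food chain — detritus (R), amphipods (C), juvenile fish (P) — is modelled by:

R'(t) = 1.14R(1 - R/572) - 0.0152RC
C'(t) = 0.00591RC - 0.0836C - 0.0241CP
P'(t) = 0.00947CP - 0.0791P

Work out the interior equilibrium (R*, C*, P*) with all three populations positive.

From dP/dt = 0: 0.00947C* = 0.0791, so C* = 8.35.
From dR/dt = 0: 1.14(1 - R*/572) = 0.0152·8.35, giving R* = 572·(1 - 0.111) = 508.
From dC/dt = 0: 0.00591·508 - 0.0836 = 0.0241P*, so P* = 2.92/0.0241 = 121.

R* ≈ 508, C* ≈ 8.35, P* ≈ 121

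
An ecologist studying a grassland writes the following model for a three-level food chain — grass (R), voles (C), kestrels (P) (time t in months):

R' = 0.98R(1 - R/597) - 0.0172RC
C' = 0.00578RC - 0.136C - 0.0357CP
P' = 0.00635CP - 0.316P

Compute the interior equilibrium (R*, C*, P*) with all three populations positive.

From dP/dt = 0: 0.00635C* = 0.316, so C* = 49.8.
From dR/dt = 0: 0.98(1 - R*/597) = 0.0172·49.8, giving R* = 597·(1 - 0.873) = 75.6.
From dC/dt = 0: 0.00578·75.6 - 0.136 = 0.0357P*, so P* = 0.301/0.0357 = 8.43.

R* ≈ 75.6, C* ≈ 49.8, P* ≈ 8.43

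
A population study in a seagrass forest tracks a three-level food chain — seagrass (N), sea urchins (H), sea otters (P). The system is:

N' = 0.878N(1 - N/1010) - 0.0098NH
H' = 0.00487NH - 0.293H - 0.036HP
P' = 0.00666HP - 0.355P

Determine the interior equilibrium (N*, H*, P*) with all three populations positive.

N* ≈ 409, H* ≈ 53.3, P* ≈ 47.2

From dP/dt = 0: 0.00666H* = 0.355, so H* = 53.3.
From dN/dt = 0: 0.878(1 - N*/1010) = 0.0098·53.3, giving N* = 1010·(1 - 0.595) = 409.
From dH/dt = 0: 0.00487·409 - 0.293 = 0.036P*, so P* = 1.7/0.036 = 47.2.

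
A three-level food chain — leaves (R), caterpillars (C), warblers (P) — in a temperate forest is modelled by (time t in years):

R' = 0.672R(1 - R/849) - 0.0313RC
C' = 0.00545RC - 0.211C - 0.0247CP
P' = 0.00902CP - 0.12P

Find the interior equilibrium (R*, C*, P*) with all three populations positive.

From dP/dt = 0: 0.00902C* = 0.12, so C* = 13.3.
From dR/dt = 0: 0.672(1 - R*/849) = 0.0313·13.3, giving R* = 849·(1 - 0.62) = 323.
From dC/dt = 0: 0.00545·323 - 0.211 = 0.0247P*, so P* = 1.55/0.0247 = 62.7.

R* ≈ 323, C* ≈ 13.3, P* ≈ 62.7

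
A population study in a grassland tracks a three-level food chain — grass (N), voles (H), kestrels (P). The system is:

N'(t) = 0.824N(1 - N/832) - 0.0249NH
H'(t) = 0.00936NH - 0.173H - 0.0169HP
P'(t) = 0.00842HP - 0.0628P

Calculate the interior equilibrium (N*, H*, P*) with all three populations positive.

From dP/dt = 0: 0.00842H* = 0.0628, so H* = 7.46.
From dN/dt = 0: 0.824(1 - N*/832) = 0.0249·7.46, giving N* = 832·(1 - 0.225) = 644.
From dH/dt = 0: 0.00936·644 - 0.173 = 0.0169P*, so P* = 5.86/0.0169 = 347.

N* ≈ 644, H* ≈ 7.46, P* ≈ 347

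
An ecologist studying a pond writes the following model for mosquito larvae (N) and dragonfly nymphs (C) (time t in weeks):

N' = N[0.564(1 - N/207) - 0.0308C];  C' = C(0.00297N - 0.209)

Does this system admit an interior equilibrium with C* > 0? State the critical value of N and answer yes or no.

The predator equation gives dC/dt > 0 only when N > 0.209/0.00297 = 70.4.
Without the predator, N → K = 207. Since 207 > 70.4, the predator can invade and persist.

Threshold N = 70.4; K > 70.4, so yes, the predator persists.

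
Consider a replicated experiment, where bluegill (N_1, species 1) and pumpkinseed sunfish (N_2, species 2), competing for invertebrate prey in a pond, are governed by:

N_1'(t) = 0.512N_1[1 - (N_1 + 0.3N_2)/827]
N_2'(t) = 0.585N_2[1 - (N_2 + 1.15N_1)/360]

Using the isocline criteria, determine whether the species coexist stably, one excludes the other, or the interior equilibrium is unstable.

Compare the nullcline intercepts: K1/α12 = 827/0.3 = 2760 > K2 = 360; K2/α21 = 360/1.15 = 313 < K1 = 827.
Since the inequalities point opposite ways, species 1 can invade but species 2 cannot.

species 1 excludes species 2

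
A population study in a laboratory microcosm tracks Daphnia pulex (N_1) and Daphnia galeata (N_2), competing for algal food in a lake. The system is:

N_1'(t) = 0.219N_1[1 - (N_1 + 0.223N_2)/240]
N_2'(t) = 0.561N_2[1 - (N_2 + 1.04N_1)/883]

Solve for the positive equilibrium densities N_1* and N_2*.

Setting both brackets to zero gives the nullclines N_1 + 0.223N_2 = 240 and 1.04N_1 + N_2 = 883.
Substituting N_2 = 883 - 1.04N_1 into the first: N_1(1 - 0.223·1.04) = 240 - 0.223·883.
So N_1* = 43.1/0.768 = 56.1, and then N_2* = 883 - 1.04·56.1 = 825.

N_1* ≈ 56.1, N_2* ≈ 825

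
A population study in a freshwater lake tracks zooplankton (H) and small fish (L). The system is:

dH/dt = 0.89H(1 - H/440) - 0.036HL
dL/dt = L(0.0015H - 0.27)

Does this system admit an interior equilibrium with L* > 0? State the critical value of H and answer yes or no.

Threshold H = 180; K > 180, so yes, the predator persists.

The predator equation gives dL/dt > 0 only when H > 0.27/0.0015 = 180.
Without the predator, H → K = 440. Since 440 > 180, the predator can invade and persist.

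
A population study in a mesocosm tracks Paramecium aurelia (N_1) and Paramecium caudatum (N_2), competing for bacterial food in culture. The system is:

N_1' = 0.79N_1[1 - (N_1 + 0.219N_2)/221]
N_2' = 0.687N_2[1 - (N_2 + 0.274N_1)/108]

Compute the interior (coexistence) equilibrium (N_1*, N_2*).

N_1* ≈ 210, N_2* ≈ 50.5

Setting both brackets to zero gives the nullclines N_1 + 0.219N_2 = 221 and 0.274N_1 + N_2 = 108.
Substituting N_2 = 108 - 0.274N_1 into the first: N_1(1 - 0.219·0.274) = 221 - 0.219·108.
So N_1* = 197/0.94 = 210, and then N_2* = 108 - 0.274·210 = 50.5.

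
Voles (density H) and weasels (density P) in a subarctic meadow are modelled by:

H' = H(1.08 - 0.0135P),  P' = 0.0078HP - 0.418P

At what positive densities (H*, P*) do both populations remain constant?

H* ≈ 53.6, P* ≈ 80

Set dP/dt = 0 with P > 0: 0.0078H - 0.418 = 0, so H* = 0.418/0.0078 = 53.6.
Set dH/dt = 0 with H > 0: 1.08 - 0.0135P = 0, so P* = 1.08/0.0135 = 80.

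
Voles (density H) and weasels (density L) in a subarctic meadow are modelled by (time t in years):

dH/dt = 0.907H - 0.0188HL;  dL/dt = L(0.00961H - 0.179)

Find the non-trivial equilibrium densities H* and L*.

H* ≈ 18.6, L* ≈ 48.2

Set dL/dt = 0 with L > 0: 0.00961H - 0.179 = 0, so H* = 0.179/0.00961 = 18.6.
Set dH/dt = 0 with H > 0: 0.907 - 0.0188L = 0, so L* = 0.907/0.0188 = 48.2.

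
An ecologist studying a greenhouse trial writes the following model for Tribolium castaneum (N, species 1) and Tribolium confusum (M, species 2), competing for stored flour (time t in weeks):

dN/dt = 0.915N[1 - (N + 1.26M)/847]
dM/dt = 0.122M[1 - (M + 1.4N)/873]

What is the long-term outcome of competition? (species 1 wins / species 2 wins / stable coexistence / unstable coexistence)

unstable coexistence (outcome depends on initial conditions)

Compare the nullcline intercepts: K1/α12 = 847/1.26 = 672 < K2 = 873; K2/α21 = 873/1.4 = 624 < K1 = 847.
Since both are reversed, neither can invade when rare; the interior point is a saddle.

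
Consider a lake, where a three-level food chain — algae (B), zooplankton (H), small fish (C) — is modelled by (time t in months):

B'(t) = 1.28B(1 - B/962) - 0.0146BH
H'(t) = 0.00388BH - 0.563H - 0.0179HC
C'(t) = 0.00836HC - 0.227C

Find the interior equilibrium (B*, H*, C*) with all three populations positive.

From dC/dt = 0: 0.00836H* = 0.227, so H* = 27.2.
From dB/dt = 0: 1.28(1 - B*/962) = 0.0146·27.2, giving B* = 962·(1 - 0.31) = 664.
From dH/dt = 0: 0.00388·664 - 0.563 = 0.0179C*, so C* = 2.01/0.0179 = 112.

B* ≈ 664, H* ≈ 27.2, C* ≈ 112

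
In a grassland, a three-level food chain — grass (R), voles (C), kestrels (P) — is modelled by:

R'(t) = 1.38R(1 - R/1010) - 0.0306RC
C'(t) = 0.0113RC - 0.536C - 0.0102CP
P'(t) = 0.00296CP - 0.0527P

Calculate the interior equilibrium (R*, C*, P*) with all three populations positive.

R* ≈ 611, C* ≈ 17.8, P* ≈ 625

From dP/dt = 0: 0.00296C* = 0.0527, so C* = 17.8.
From dR/dt = 0: 1.38(1 - R*/1010) = 0.0306·17.8, giving R* = 1010·(1 - 0.395) = 611.
From dC/dt = 0: 0.0113·611 - 0.536 = 0.0102P*, so P* = 6.37/0.0102 = 625.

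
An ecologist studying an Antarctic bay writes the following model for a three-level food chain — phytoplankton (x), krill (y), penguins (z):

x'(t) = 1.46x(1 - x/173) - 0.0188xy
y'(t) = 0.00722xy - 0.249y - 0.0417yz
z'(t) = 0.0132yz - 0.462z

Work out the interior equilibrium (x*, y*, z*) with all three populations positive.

From dz/dt = 0: 0.0132y* = 0.462, so y* = 35.
From dx/dt = 0: 1.46(1 - x*/173) = 0.0188·35, giving x* = 173·(1 - 0.451) = 95.
From dy/dt = 0: 0.00722·95 - 0.249 = 0.0417z*, so z* = 0.437/0.0417 = 10.5.

x* ≈ 95, y* ≈ 35, z* ≈ 10.5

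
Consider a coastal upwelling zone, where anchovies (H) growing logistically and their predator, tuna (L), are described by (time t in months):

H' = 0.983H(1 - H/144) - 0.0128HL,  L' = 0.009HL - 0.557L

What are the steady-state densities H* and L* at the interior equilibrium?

H* ≈ 61.9, L* ≈ 43.8

From dL/dt = 0 with L > 0: 0.009H* = 0.557, so H* = 61.9.
Substitute into dH/dt = 0: 0.983(1 - 61.9/144) = 0.0128L*.
The bracket is 0.57, giving L* = 0.561/0.0128 = 43.8.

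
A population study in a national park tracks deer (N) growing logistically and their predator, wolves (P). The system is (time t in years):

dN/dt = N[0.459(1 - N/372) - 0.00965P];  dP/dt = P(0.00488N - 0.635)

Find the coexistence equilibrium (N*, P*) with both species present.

N* ≈ 130, P* ≈ 30.9

From dP/dt = 0 with P > 0: 0.00488N* = 0.635, so N* = 130.
Substitute into dN/dt = 0: 0.459(1 - 130/372) = 0.00965P*.
The bracket is 0.65, giving P* = 0.298/0.00965 = 30.9.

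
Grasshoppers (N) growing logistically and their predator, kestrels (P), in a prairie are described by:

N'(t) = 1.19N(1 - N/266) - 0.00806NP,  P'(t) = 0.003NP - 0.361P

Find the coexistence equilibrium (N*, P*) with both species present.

N* ≈ 120, P* ≈ 80.9

From dP/dt = 0 with P > 0: 0.003N* = 0.361, so N* = 120.
Substitute into dN/dt = 0: 1.19(1 - 120/266) = 0.00806P*.
The bracket is 0.548, giving P* = 0.652/0.00806 = 80.9.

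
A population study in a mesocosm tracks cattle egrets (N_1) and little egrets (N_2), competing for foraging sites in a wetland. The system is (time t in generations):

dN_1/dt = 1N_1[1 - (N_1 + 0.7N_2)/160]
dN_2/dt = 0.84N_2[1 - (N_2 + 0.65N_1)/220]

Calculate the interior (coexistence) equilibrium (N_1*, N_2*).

N_1* ≈ 11, N_2* ≈ 213

Setting both brackets to zero gives the nullclines N_1 + 0.7N_2 = 160 and 0.65N_1 + N_2 = 220.
Substituting N_2 = 220 - 0.65N_1 into the first: N_1(1 - 0.7·0.65) = 160 - 0.7·220.
So N_1* = 6/0.545 = 11, and then N_2* = 220 - 0.65·11 = 213.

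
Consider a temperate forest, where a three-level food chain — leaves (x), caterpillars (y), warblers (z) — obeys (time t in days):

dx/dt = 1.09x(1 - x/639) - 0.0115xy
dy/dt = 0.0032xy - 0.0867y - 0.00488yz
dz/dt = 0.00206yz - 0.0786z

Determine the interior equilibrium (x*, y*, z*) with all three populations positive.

x* ≈ 382, y* ≈ 38.2, z* ≈ 233

From dz/dt = 0: 0.00206y* = 0.0786, so y* = 38.2.
From dx/dt = 0: 1.09(1 - x*/639) = 0.0115·38.2, giving x* = 639·(1 - 0.403) = 382.
From dy/dt = 0: 0.0032·382 - 0.0867 = 0.00488z*, so z* = 1.13/0.00488 = 233.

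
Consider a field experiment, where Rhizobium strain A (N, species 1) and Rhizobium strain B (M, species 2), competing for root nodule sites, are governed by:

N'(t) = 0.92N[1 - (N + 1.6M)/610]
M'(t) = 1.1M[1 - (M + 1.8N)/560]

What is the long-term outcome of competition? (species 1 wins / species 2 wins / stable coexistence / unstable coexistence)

Compare the nullcline intercepts: K1/α12 = 610/1.6 = 381 < K2 = 560; K2/α21 = 560/1.8 = 311 < K1 = 610.
Since both are reversed, neither can invade when rare; the interior point is a saddle.

unstable coexistence (outcome depends on initial conditions)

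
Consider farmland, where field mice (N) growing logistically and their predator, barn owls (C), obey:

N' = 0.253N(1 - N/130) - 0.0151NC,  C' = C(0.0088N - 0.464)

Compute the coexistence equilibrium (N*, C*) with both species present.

N* ≈ 52.7, C* ≈ 9.96

From dC/dt = 0 with C > 0: 0.0088N* = 0.464, so N* = 52.7.
Substitute into dN/dt = 0: 0.253(1 - 52.7/130) = 0.0151C*.
The bracket is 0.594, giving C* = 0.15/0.0151 = 9.96.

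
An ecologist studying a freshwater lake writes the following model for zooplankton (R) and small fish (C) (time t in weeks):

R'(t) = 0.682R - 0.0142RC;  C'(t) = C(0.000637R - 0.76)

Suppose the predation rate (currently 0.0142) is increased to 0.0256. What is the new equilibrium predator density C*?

At the interior fixed point, setting dR/dt = 0 with R > 0 fixes C* = (prey growth rate)/(RC coefficient) — independent of the other coefficients.
With the change, C* = 0.682/0.0256 = 26.6; it falls from 48.

C* ≈ 26.6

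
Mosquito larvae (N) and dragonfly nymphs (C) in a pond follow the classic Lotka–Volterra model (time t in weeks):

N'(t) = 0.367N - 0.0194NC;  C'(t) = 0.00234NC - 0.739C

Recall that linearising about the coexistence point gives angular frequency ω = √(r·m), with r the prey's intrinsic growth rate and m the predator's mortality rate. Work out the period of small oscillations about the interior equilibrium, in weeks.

Here r = 0.367 and m = 0.739, so r·m = 0.271.
ω = √0.271 = 0.521 per week, hence T = 2π/ω ≈ 12.1 weeks.

T ≈ 12.1 weeks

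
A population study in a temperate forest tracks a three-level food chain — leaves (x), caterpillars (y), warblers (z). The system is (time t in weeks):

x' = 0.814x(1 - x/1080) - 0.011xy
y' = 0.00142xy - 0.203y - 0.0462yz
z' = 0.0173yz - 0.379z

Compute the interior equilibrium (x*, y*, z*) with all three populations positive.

From dz/dt = 0: 0.0173y* = 0.379, so y* = 21.9.
From dx/dt = 0: 0.814(1 - x*/1080) = 0.011·21.9, giving x* = 1080·(1 - 0.296) = 760.
From dy/dt = 0: 0.00142·760 - 0.203 = 0.0462z*, so z* = 0.877/0.0462 = 19.

x* ≈ 760, y* ≈ 21.9, z* ≈ 19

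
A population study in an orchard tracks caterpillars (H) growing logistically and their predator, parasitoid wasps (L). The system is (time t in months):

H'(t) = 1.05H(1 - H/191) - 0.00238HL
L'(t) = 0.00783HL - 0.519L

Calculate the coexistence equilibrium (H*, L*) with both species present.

From dL/dt = 0 with L > 0: 0.00783H* = 0.519, so H* = 66.3.
Substitute into dH/dt = 0: 1.05(1 - 66.3/191) = 0.00238L*.
The bracket is 0.653, giving L* = 0.686/0.00238 = 288.

H* ≈ 66.3, L* ≈ 288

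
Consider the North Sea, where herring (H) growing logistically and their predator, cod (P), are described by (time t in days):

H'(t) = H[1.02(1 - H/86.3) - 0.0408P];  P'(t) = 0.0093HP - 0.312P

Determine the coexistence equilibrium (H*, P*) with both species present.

From dP/dt = 0 with P > 0: 0.0093H* = 0.312, so H* = 33.5.
Substitute into dH/dt = 0: 1.02(1 - 33.5/86.3) = 0.0408P*.
The bracket is 0.611, giving P* = 0.623/0.0408 = 15.3.

H* ≈ 33.5, P* ≈ 15.3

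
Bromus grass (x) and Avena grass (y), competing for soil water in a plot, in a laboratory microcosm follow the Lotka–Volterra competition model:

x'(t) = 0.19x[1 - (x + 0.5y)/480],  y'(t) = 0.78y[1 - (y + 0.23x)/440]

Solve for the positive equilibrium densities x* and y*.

Setting both brackets to zero gives the nullclines x + 0.5y = 480 and 0.23x + y = 440.
Substituting y = 440 - 0.23x into the first: x(1 - 0.5·0.23) = 480 - 0.5·440.
So x* = 260/0.885 = 294, and then y* = 440 - 0.23·294 = 372.

x* ≈ 294, y* ≈ 372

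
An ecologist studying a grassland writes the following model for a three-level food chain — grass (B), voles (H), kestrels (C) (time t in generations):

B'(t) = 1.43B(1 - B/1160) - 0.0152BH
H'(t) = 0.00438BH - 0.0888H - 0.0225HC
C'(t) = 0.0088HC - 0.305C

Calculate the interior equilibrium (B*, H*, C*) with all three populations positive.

B* ≈ 733, H* ≈ 34.7, C* ≈ 139

From dC/dt = 0: 0.0088H* = 0.305, so H* = 34.7.
From dB/dt = 0: 1.43(1 - B*/1160) = 0.0152·34.7, giving B* = 1160·(1 - 0.368) = 733.
From dH/dt = 0: 0.00438·733 - 0.0888 = 0.0225C*, so C* = 3.12/0.0225 = 139.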